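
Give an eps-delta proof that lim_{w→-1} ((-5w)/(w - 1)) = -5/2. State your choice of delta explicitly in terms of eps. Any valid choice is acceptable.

Let eps > 0. We want delta > 0 with 0 < |w + 1| < delta ⇒ |(-5w)/(w - 1) + 5/2| < eps.
Combining over a common denominator, (-5w)/(w - 1) + 5/2 = [(-5w)·(-2) − 5·(w - 1)] / [(-2)·(w - 1)] = 5(w + 1) / ((-2)(w - 1)).
So |(-5w)/(w - 1) + 5/2| = 5|w + 1| / (2·|w − 1|).
Require delta ≤ 1, so |w − 1| ≥ |-2| − |w + 1| > 2 − 1 = 1.
Hence |(-5w)/(w - 1) + 5/2| < 5|w + 1|/(2·1) = (5/2)|w + 1|, which is < eps once |w + 1| < (2/5)eps.
Take delta = min(1, (2/5)eps). Then 0 < |w + 1| < delta forces both bounds, so |(-5w)/(w - 1) + 5/2| < eps.

delta = min(1, (2/5)eps)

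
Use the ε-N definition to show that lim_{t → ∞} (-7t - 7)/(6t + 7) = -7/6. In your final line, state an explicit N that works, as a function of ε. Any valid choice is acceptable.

Suppose ε > 0. We seek N > 0 such that t > N implies |(-7t - 7)/(6t + 7) + 7/6| < ε.
(-7t - 7)/(6t + 7) + 7/6 = (6(-7t - 7) − (-7)(6t + 7)) / (6(6t + 7)) = 7/(6(6t + 7)).
For t > 0 we have 6t + 7 > 6t, so |(-7t - 7)/(6t + 7) + 7/6| = 7/(6(6t + 7)) < 7/(6·6t) = (7/36)/t.
Thus |(-7t - 7)/(6t + 7) + 7/6| < ε whenever t > (7/36)/ε.
Take N = (7/36)/ε. If t > N then |(-7t - 7)/(6t + 7) + 7/6| < (7/36)/t < ε.

N = (7/36)/ε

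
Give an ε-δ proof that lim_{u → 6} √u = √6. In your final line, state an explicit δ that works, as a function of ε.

Suppose ε > 0. We want δ > 0 such that 0 < |u − 6| < δ implies |√u − √6| < ε.
Multiplying by the conjugate, |√u − √6| = |u − 6|/(√u + √6).
Restrict δ ≤ 6 so that |u − 6| < 6 forces u > 0, and then √u + √6 > √6.
Hence |√u − √6| < |u − 6|/√6, which is < ε once |u − 6| < √6·ε.
Take δ = min(6, √6·ε). If 0 < |u − 6| < δ then u > 0 and |√u − √6| < |u − 6|/√6 < ε.

δ = min(6, √6·ε)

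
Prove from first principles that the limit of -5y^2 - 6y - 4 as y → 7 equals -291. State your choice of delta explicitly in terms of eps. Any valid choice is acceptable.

Let eps > 0. We want delta > 0 such that 0 < |y − 7| < delta implies |(-5y^2 - 6y - 4) + 291| < eps.
(-5y^2 - 6y - 4) + 291 = -5y^2 - 6y + 287 = (y − 7)(-5y - 41).
So |(-5y^2 - 6y - 4) + 291| = |y − 7|·|-5y - 41|.
Assume first that |y − 7| < 2, so |y| < 9. Then |-5y - 41| ≤ 5·9 + 41 = 86.
Hence |(-5y^2 - 6y - 4) + 291| ≤ 86|y − 7| < eps provided |y − 7| < eps/86.
Take delta = min(2, eps/86). Then 0 < |y − 7| < delta gives both |y − 7| < 2 and |y − 7| < eps/86, so |(-5y^2 - 6y - 4) + 291| < eps.

delta = min(2, eps/86)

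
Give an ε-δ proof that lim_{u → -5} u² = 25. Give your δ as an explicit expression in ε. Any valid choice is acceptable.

Let ε > 0. We seek δ > 0 with 0 < |u + 5| < δ ⇒ |u² − 25| < ε.
Factor: u² − 25 = (u + 5)(u - 5), so |u² − 25| = |u + 5|·|u - 5|.
Restrict δ ≤ 1. Then |u + 5| < 1 gives |u| < 6, so by the triangle inequality |u - 5| ≤ 6 + 5 = 11.
Hence |u² − 25| ≤ 11|u + 5|, which is < ε once |u + 5| < ε/11.
Take δ = min(1, ε/11). If 0 < |u + 5| < δ then both bounds hold and |u² − 25| ≤ 11|u + 5| < 11·(ε/11) = ε.

δ = min(1, ε/11)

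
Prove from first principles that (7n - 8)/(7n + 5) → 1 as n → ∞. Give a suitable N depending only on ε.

Let ε > 0. For n ≥ 1, |(7n - 8)/(7n + 5) − 1| = |-91|/(7(7n + 5)) = 91/(7(7n + 5)).
Since 7n + 5 ≥ 7n for n ≥ 1, this is ≤ 91/(7·7n) = (13/7)/n.
So |(7n - 8)/(7n + 5) − 1| < ε whenever n > (13/7)/ε.
Take N = (13/7)/ε. If n > N then |(7n - 8)/(7n + 5) − 1| ≤ (13/7)/n < ε.

N = (13/7)/ε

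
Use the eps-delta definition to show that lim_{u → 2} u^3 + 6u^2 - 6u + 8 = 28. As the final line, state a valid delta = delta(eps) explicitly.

delta = min(2, eps/58)

Fix eps > 0. We want delta > 0 such that 0 < |u − 2| < delta implies |(u^3 + 6u^2 - 6u + 8) − 28| < eps.
(u^3 + 6u^2 - 6u + 8) − 28 = u^3 + 6u^2 - 6u - 20 = (u − 2)(u^2 + 8u + 10).
So |(u^3 + 6u^2 - 6u + 8) − 28| = |u − 2|·|u^2 + 8u + 10|.
Assume first that |u − 2| < 2, so |u| < 4. Then |u^2 + 8u + 10| ≤ 4^2 + 8·4 + 10 = 58.
Hence |(u^3 + 6u^2 - 6u + 8) − 28| ≤ 58|u − 2| < eps provided |u − 2| < eps/58.
Take delta = min(2, eps/58). Then 0 < |u − 2| < delta gives both |u − 2| < 2 and |u − 2| < eps/58, so |(u^3 + 6u^2 - 6u + 8) − 28| < eps.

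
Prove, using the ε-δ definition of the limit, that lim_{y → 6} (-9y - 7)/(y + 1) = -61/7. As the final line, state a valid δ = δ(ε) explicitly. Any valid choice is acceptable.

δ = min(7/2, (49/4)ε)

Let ε > 0. We want δ > 0 with 0 < |y − 6| < δ ⇒ |(-9y - 7)/(y + 1) + 61/7| < ε.
Combining over a common denominator, (-9y - 7)/(y + 1) + 61/7 = [(-9y - 7)·7 − (-61)·(y + 1)] / [7·(y + 1)] = -2(y − 6) / (7(y + 1)).
So |(-9y - 7)/(y + 1) + 61/7| = 2|y − 6| / (7·|y + 1|).
Require δ ≤ 7/2, so |y + 1| ≥ |7| − |y − 6| > 7 − 7/2 = 7/2.
Hence |(-9y - 7)/(y + 1) + 61/7| < 2|y − 6|/(7·(7/2)) = (4/49)|y − 6|, which is < ε once |y − 6| < (49/4)ε.
Take δ = min(7/2, (49/4)ε). Then 0 < |y − 6| < δ forces both bounds, so |(-9y - 7)/(y + 1) + 61/7| < ε.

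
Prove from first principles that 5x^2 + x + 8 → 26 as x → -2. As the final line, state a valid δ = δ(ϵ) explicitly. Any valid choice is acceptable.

δ = min(2, ϵ/29)

Fix ϵ > 0. We want δ > 0 such that 0 < |x + 2| < δ implies |(5x^2 + x + 8) − 26| < ϵ.
(5x^2 + x + 8) − 26 = 5x^2 + x - 18 = (x + 2)(5x - 9).
So |(5x^2 + x + 8) − 26| = |x + 2|·|5x - 9|.
Assume first that |x + 2| < 2, so |x| < 4. Then |5x - 9| ≤ 5·4 + 9 = 29.
Hence |(5x^2 + x + 8) − 26| ≤ 29|x + 2| < ϵ provided |x + 2| < ϵ/29.
Choosing δ = min(2, ϵ/29) ensures both conditions, hence |(5x^2 + x + 8) − 26| < ϵ.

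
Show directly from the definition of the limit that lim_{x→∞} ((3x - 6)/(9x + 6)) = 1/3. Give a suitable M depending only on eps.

Let eps > 0 be given. We seek M > 0 such that x > M implies |(3x - 6)/(9x + 6) − (1/3)| < eps.
(3x - 6)/(9x + 6) − (1/3) = (9(3x - 6) − 3(9x + 6)) / (9(9x + 6)) = -72/(9(9x + 6)).
For x > 0 we have 9x + 6 > 9x, so |(3x - 6)/(9x + 6) − (1/3)| = 72/(9(9x + 6)) < 72/(9·9x) = (8/9)/x.
Thus |(3x - 6)/(9x + 6) − (1/3)| < eps whenever x > (8/9)/eps.
Take M = (8/9)/eps. If x > M then |(3x - 6)/(9x + 6) − (1/3)| < (8/9)/x < eps.

M = (8/9)/eps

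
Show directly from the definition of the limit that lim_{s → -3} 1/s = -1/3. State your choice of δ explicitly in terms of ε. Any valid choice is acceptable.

δ = min(3/2, (9/2)ε)

Let ε > 0 be given. We seek δ > 0 such that 0 < |s + 3| < δ implies |1/s + 1/3| < ε.
|1/s + 1/3| = |-3 − s|/(3·|s|) = |s + 3|/(3|s|).
Require δ ≤ 3/2 so that |s| > 3 − 3/2 = 3/2, hence 3|s| > 9/2.
Then |1/s + 1/3| < |s + 3|/(9/2), which is < ε when |s + 3| < (9/2)ε.
Take δ = min(3/2, (9/2)ε). Then 0 < |s + 3| < δ gives both |s + 3| < 3/2 and |s + 3| < (9/2)ε, so |1/s + 1/3| < ε.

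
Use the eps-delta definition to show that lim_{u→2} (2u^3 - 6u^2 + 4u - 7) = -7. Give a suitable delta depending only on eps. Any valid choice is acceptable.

Fix eps > 0. We want delta > 0 such that 0 < |u − 2| < delta implies |(2u^3 - 6u^2 + 4u - 7) + 7| < eps.
(2u^3 - 6u^2 + 4u - 7) + 7 = 2u^3 - 6u^2 + 4u = (u − 2)(2u^2 - 2u).
So |(2u^3 - 6u^2 + 4u - 7) + 7| = |u − 2|·|2u^2 - 2u|.
Require delta ≤ 2. Then |u − 2| < 2 gives |u| < 4, and by the triangle inequality |2u^2 - 2u| ≤ 2·4^2 + 2·4 = 40.
Hence |(2u^3 - 6u^2 + 4u - 7) + 7| ≤ 40|u − 2| < eps provided |u − 2| < eps/40.
Take delta = min(2, eps/40). Then 0 < |u − 2| < delta gives both |u − 2| < 2 and |u − 2| < eps/40, so |(2u^3 - 6u^2 + 4u - 7) + 7| < eps.

delta = min(2, eps/40)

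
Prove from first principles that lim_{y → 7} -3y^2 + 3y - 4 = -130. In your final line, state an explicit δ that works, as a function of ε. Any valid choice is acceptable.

Suppose ε > 0. We want δ > 0 such that 0 < |y − 7| < δ implies |(-3y^2 + 3y - 4) + 130| < ε.
(-3y^2 + 3y - 4) + 130 = -3y^2 + 3y + 126 = (y − 7)(-3y - 18).
So |(-3y^2 + 3y - 4) + 130| = |y − 7|·|-3y - 18|.
Assume first that |y − 7| < 2, so |y| < 9. Then |-3y - 18| ≤ 3·9 + 18 = 45.
Hence |(-3y^2 + 3y - 4) + 130| ≤ 45|y − 7| < ε provided |y − 7| < ε/45.
Take δ = min(2, ε/45). Then 0 < |y − 7| < δ gives both |y − 7| < 2 and |y − 7| < ε/45, so |(-3y^2 + 3y - 4) + 130| < ε.

δ = min(2, ε/45)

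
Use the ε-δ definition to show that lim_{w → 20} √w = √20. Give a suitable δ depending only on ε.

Fix ε > 0. We want δ > 0 such that 0 < |w − 20| < δ implies |√w − √20| < ε.
Rationalise: √w − √20 = (w − 20)/(√w + √20), so |√w − √20| = |w − 20|/(√w + √20).
Restrict δ ≤ 20 so that |w − 20| < 20 forces w > 0, and then √w + √20 > √20.
Hence |√w − √20| < |w − 20|/√20, which is < ε once |w − 20| < √20·ε.
Take δ = min(20, √20·ε). If 0 < |w − 20| < δ then w > 0 and |√w − √20| < |w − 20|/√20 < ε.

δ = min(20, √20·ε)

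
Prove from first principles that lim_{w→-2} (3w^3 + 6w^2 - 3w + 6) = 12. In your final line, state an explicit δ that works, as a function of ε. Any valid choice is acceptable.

δ = min(1, ε/30)

Suppose ε > 0. We want δ > 0 such that 0 < |w + 2| < δ implies |(3w^3 + 6w^2 - 3w + 6) − 12| < ε.
(3w^3 + 6w^2 - 3w + 6) − 12 = 3w^3 + 6w^2 - 3w - 6 = (w + 2)(3w^2 - 3).
So |(3w^3 + 6w^2 - 3w + 6) − 12| = |w + 2|·|3w^2 - 3|.
Require δ ≤ 1. Then |w + 2| < 1 gives |w| < 3, and by the triangle inequality |3w^2 - 3| ≤ 3·3^2 + 3 = 30.
Hence |(3w^3 + 6w^2 - 3w + 6) − 12| ≤ 30|w + 2| < ε provided |w + 2| < ε/30.
Take δ = min(1, ε/30). Then 0 < |w + 2| < δ gives both |w + 2| < 1 and |w + 2| < ε/30, so |(3w^3 + 6w^2 - 3w + 6) − 12| < ε.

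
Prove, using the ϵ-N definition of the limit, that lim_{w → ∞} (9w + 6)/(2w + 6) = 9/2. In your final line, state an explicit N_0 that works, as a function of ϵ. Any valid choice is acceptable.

Fix ϵ > 0. We seek N_0 > 0 such that w > N_0 implies |(9w + 6)/(2w + 6) − (9/2)| < ϵ.
(9w + 6)/(2w + 6) − (9/2) = (2(9w + 6) − 9(2w + 6)) / (2(2w + 6)) = -42/(2(2w + 6)).
For w > 0 we have 2w + 6 > 2w, so |(9w + 6)/(2w + 6) − (9/2)| = 42/(2(2w + 6)) < 42/(2·2w) = (21/2)/w.
Thus |(9w + 6)/(2w + 6) − (9/2)| < ϵ whenever w > (21/2)/ϵ.
Take N_0 = (21/2)/ϵ. If w > N_0 then |(9w + 6)/(2w + 6) − (9/2)| < (21/2)/w < ϵ.

N_0 = (21/2)/ϵ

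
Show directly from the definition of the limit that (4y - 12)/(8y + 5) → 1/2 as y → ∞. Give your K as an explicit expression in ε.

K = (29/16)/ε

Let ε > 0. We seek K > 0 such that y > K implies |(4y - 12)/(8y + 5) − (1/2)| < ε.
(4y - 12)/(8y + 5) − (1/2) = (8(4y - 12) − 4(8y + 5)) / (8(8y + 5)) = -116/(8(8y + 5)).
For y > 0 we have 8y + 5 > 8y, so |(4y - 12)/(8y + 5) − (1/2)| = 116/(8(8y + 5)) < 116/(8·8y) = (29/16)/y.
Thus |(4y - 12)/(8y + 5) − (1/2)| < ε whenever y > (29/16)/ε.
Take K = (29/16)/ε. If y > K then |(4y - 12)/(8y + 5) − (1/2)| < (29/16)/y < ε.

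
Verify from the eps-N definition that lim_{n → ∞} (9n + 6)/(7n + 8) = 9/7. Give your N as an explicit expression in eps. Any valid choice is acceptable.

Let eps > 0 be given. For n ≥ 1, |(9n + 6)/(7n + 8) − (9/7)| = |-30|/(7(7n + 8)) = 30/(7(7n + 8)).
Since 7n + 8 ≥ 7n for n ≥ 1, this is ≤ 30/(7·7n) = (30/49)/n.
So |(9n + 6)/(7n + 8) − (9/7)| < eps whenever n > (30/49)/eps.
Take N = (30/49)/eps. If n > N then |(9n + 6)/(7n + 8) − (9/7)| ≤ (30/49)/n < eps.

N = (30/49)/eps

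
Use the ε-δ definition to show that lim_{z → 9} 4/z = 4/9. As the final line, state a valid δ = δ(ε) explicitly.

δ = min(9/2, (81/8)ε)

Fix ε > 0. We seek δ > 0 such that 0 < |z − 9| < δ implies |4/z − (4/9)| < ε.
|4/z − (4/9)| = 4·|9 − z|/(9·|z|) = 4|z − 9|/(9|z|).
Require δ ≤ 9/2 so that |z| > 9 − 9/2 = 9/2, hence 9|z| > 81/2.
Then |4/z − (4/9)| < 4|z − 9|/(81/2), which is < ε when |z − 9| < (81/8)ε.
Take δ = min(9/2, (81/8)ε). Then 0 < |z − 9| < δ gives both |z − 9| < 9/2 and |z − 9| < (81/8)ε, so |4/z − (4/9)| < ε.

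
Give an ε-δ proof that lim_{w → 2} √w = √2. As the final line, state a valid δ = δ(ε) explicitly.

δ = min(2, √2·ε)

Let ε > 0. We want δ > 0 such that 0 < |w − 2| < δ implies |√w − √2| < ε.
Multiplying by the conjugate, |√w − √2| = |w − 2|/(√w + √2).
Restrict δ ≤ 2 so that |w − 2| < 2 forces w > 0, and then √w + √2 > √2.
Hence |√w − √2| < |w − 2|/√2, which is < ε once |w − 2| < √2·ε.
Take δ = min(2, √2·ε). If 0 < |w − 2| < δ then w > 0 and |√w − √2| < |w − 2|/√2 < ε.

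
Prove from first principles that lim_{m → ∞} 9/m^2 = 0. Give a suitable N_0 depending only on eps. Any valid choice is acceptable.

N_0 = (9/eps)^{1/2}

Let eps > 0 be given. For m ≥ 1, |9/m^2 − 0| = 9/m^2.
9/m^2 < eps ⇔ m^2 > 9/eps ⇔ m > (9/eps)^{1/2}.
Take N_0 = (9/eps)^{1/2}. Then m > N_0 implies 9/m^2 < eps.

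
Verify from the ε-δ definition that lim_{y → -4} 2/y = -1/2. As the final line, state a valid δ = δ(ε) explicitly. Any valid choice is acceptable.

δ = min(2, 4ε)

Fix ε > 0. We seek δ > 0 such that 0 < |y + 4| < δ implies |2/y + 1/2| < ε.
|2/y + 1/2| = 2·|-4 − y|/(4·|y|) = 2|y + 4|/(4|y|).
Require δ ≤ 2 so that |y| > 4 − 2 = 2, hence 4|y| > 8.
Then |2/y + 1/2| < 2|y + 4|/8, which is < ε when |y + 4| < 4ε.
Take δ = min(2, 4ε). Then 0 < |y + 4| < δ gives both |y + 4| < 2 and |y + 4| < 4ε, so |2/y + 1/2| < ε.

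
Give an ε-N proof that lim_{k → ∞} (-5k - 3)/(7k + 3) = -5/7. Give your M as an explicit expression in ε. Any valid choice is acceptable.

M = (6/49)/ε

Let ε > 0 be given. For k ≥ 1, |(-5k - 3)/(7k + 3) + 5/7| = |-6|/(7(7k + 3)) = 6/(7(7k + 3)).
Since 7k + 3 ≥ 7k for k ≥ 1, this is ≤ 6/(7·7k) = (6/49)/k.
So |(-5k - 3)/(7k + 3) + 5/7| < ε whenever k > (6/49)/ε.
Take M = (6/49)/ε. If k > M then |(-5k - 3)/(7k + 3) + 5/7| ≤ (6/49)/k < ε.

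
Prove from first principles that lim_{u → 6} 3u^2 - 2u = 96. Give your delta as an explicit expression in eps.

Suppose eps > 0. We want delta > 0 such that 0 < |u − 6| < delta implies |(3u^2 - 2u) − 96| < eps.
(3u^2 - 2u) − 96 = 3u^2 - 2u - 96 = (u − 6)(3u + 16).
So |(3u^2 - 2u) − 96| = |u − 6|·|3u + 16|.
Require delta ≤ 1. Then |u − 6| < 1 gives |u| < 7, and by the triangle inequality |3u + 16| ≤ 3·7 + 16 = 37.
Hence |(3u^2 - 2u) − 96| ≤ 37|u − 6| < eps provided |u − 6| < eps/37.
Take delta = min(1, eps/37). Then 0 < |u − 6| < delta gives both |u − 6| < 1 and |u − 6| < eps/37, so |(3u^2 - 2u) − 96| < eps.

delta = min(1, eps/37)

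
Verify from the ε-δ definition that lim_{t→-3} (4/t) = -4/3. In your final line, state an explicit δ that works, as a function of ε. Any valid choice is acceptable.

δ = min(3/2, (9/8)ε)

Fix ε > 0. We seek δ > 0 such that 0 < |t + 3| < δ implies |4/t + 4/3| < ε.
|4/t + 4/3| = 4·|-3 − t|/(3·|t|) = 4|t + 3|/(3|t|).
Restrict δ ≤ 3/2. Then |t + 3| < 3/2 gives |t| > 3/2, so 3|t| > 9/2.
Then |4/t + 4/3| < 4|t + 3|/(9/2), which is < ε when |t + 3| < (9/8)ε.
Take δ = min(3/2, (9/8)ε). Then 0 < |t + 3| < δ gives both |t + 3| < 3/2 and |t + 3| < (9/8)ε, so |4/t + 4/3| < ε.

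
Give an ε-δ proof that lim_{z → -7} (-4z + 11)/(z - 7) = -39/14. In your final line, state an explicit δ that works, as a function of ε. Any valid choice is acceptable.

δ = min(7, (98/17)ε)

Let ε > 0. We want δ > 0 with 0 < |z + 7| < δ ⇒ |(-4z + 11)/(z - 7) + 39/14| < ε.
Combining over a common denominator, (-4z + 11)/(z - 7) + 39/14 = [(-4z + 11)·(-14) − 39·(z - 7)] / [(-14)·(z - 7)] = 17(z + 7) / ((-14)(z - 7)).
So |(-4z + 11)/(z - 7) + 39/14| = 17|z + 7| / (14·|z − 7|).
Require δ ≤ 7, so |z − 7| ≥ |-14| − |z + 7| > 14 − 7 = 7.
Hence |(-4z + 11)/(z - 7) + 39/14| < 17|z + 7|/(14·7) = (17/98)|z + 7|, which is < ε once |z + 7| < (98/17)ε.
Take δ = min(7, (98/17)ε). Then 0 < |z + 7| < δ forces both bounds, so |(-4z + 11)/(z - 7) + 39/14| < ε.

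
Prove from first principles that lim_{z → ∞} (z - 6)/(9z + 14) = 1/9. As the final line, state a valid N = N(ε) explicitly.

N = (68/81)/ε

Let ε > 0. We seek N > 0 such that z > N implies |(z - 6)/(9z + 14) − (1/9)| < ε.
(z - 6)/(9z + 14) − (1/9) = (9(z - 6) − (9z + 14)) / (9(9z + 14)) = -68/(9(9z + 14)).
For z > 0 we have 9z + 14 > 9z, so |(z - 6)/(9z + 14) − (1/9)| = 68/(9(9z + 14)) < 68/(9·9z) = (68/81)/z.
Thus |(z - 6)/(9z + 14) − (1/9)| < ε whenever z > (68/81)/ε.
Take N = (68/81)/ε. If z > N then |(z - 6)/(9z + 14) − (1/9)| < (68/81)/z < ε.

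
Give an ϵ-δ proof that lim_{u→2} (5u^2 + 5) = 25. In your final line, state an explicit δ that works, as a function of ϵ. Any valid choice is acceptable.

δ = min(2, ϵ/30)

Let ϵ > 0 be given. We want δ > 0 such that 0 < |u − 2| < δ implies |(5u^2 + 5) − 25| < ϵ.
(5u^2 + 5) − 25 = 5u^2 - 20 = (u − 2)(5u + 10).
So |(5u^2 + 5) − 25| = |u − 2|·|5u + 10|.
Require δ ≤ 2. Then |u − 2| < 2 gives |u| < 4, and by the triangle inequality |5u + 10| ≤ 5·4 + 10 = 30.
Hence |(5u^2 + 5) − 25| ≤ 30|u − 2| < ϵ provided |u − 2| < ϵ/30.
Take δ = min(2, ϵ/30). Then 0 < |u − 2| < δ gives both |u − 2| < 2 and |u − 2| < ϵ/30, so |(5u^2 + 5) − 25| < ϵ.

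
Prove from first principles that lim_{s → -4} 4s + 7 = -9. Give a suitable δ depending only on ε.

Let ε > 0 be given. We need δ > 0 so that 0 < |s + 4| < δ implies |(4s + 7) + 9| < ε.
Since (4s + 7) + 9 = 4(s + 4), we have |(4s + 7) + 9| = 4|s + 4|.
Thus it suffices that |s + 4| < ε/4.
Choosing δ = ε/4 gives |(4s + 7) + 9| = 4|s + 4| < ε whenever |s + 4| < δ.

δ = ε/4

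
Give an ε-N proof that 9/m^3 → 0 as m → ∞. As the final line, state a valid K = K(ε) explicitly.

Let ε > 0. For m ≥ 1, |9/m^3 − 0| = 9/m^3.
9/m^3 < ε ⇔ m^3 > 9/ε ⇔ m > (9/ε)^{1/3}.
Take K = (9/ε)^{1/3}. Then m > K implies 9/m^3 < ε.

K = (9/ε)^{1/3}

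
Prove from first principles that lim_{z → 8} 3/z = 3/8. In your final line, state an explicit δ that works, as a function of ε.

Let ε > 0. We seek δ > 0 such that 0 < |z − 8| < δ implies |3/z − (3/8)| < ε.
|3/z − (3/8)| = 3·|8 − z|/(8·|z|) = 3|z − 8|/(8|z|).
Restrict δ ≤ 4. Then |z − 8| < 4 gives |z| > 4, so 8|z| > 32.
Then |3/z − (3/8)| < 3|z − 8|/32, which is < ε when |z − 8| < (32/3)ε.
Take δ = min(4, (32/3)ε). Then 0 < |z − 8| < δ gives both |z − 8| < 4 and |z − 8| < (32/3)ε, so |3/z − (3/8)| < ε.

δ = min(4, (32/3)ε)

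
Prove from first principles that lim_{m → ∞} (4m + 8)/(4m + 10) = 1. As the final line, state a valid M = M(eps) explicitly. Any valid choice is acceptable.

M = (1/2)/eps

Let eps > 0 be given. For m ≥ 1, |(4m + 8)/(4m + 10) − 1| = |-8|/(4(4m + 10)) = 8/(4(4m + 10)).
Since 4m + 10 ≥ 4m for m ≥ 1, this is ≤ 8/(4·4m) = (1/2)/m.
So |(4m + 8)/(4m + 10) − 1| < eps whenever m > (1/2)/eps.
Take M = (1/2)/eps. If m > M then |(4m + 8)/(4m + 10) − 1| ≤ (1/2)/m < eps.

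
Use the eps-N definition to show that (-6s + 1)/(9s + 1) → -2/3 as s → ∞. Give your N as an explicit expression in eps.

Let eps > 0. We seek N > 0 such that s > N implies |(-6s + 1)/(9s + 1) + 2/3| < eps.
(-6s + 1)/(9s + 1) + 2/3 = (9(-6s + 1) − (-6)(9s + 1)) / (9(9s + 1)) = 15/(9(9s + 1)).
For s > 0 we have 9s + 1 > 9s, so |(-6s + 1)/(9s + 1) + 2/3| = 15/(9(9s + 1)) < 15/(9·9s) = (5/27)/s.
Thus |(-6s + 1)/(9s + 1) + 2/3| < eps whenever s > (5/27)/eps.
Take N = (5/27)/eps. If s > N then |(-6s + 1)/(9s + 1) + 2/3| < (5/27)/s < eps.

N = (5/27)/eps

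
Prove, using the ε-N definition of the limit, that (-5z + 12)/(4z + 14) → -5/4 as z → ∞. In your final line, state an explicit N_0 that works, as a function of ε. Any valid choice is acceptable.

Let ε > 0. We seek N_0 > 0 such that z > N_0 implies |(-5z + 12)/(4z + 14) + 5/4| < ε.
(-5z + 12)/(4z + 14) + 5/4 = (4(-5z + 12) − (-5)(4z + 14)) / (4(4z + 14)) = 118/(4(4z + 14)).
For z > 0 we have 4z + 14 > 4z, so |(-5z + 12)/(4z + 14) + 5/4| = 118/(4(4z + 14)) < 118/(4·4z) = (59/8)/z.
Thus |(-5z + 12)/(4z + 14) + 5/4| < ε whenever z > (59/8)/ε.
Take N_0 = (59/8)/ε. If z > N_0 then |(-5z + 12)/(4z + 14) + 5/4| < (59/8)/z < ε.

N_0 = (59/8)/ε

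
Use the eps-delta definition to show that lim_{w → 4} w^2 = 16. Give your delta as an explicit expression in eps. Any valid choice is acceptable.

delta = min(1, eps/9)

Suppose eps > 0. We seek delta > 0 with 0 < |w − 4| < delta ⇒ |w^2 − 16| < eps.
Factor: w^2 − 16 = (w − 4)(w + 4), so |w^2 − 16| = |w − 4|·|w + 4|.
Impose delta ≤ 1 so that |w| < 5; then |w + 4| ≤ 9.
Hence |w^2 − 16| ≤ 9|w − 4|, which is < eps once |w − 4| < eps/9.
Take delta = min(1, eps/9). If 0 < |w − 4| < delta then both bounds hold and |w^2 − 16| ≤ 9|w − 4| < 9·(eps/9) = eps.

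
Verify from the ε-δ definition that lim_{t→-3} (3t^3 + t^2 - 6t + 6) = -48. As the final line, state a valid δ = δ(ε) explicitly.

δ = min(1, ε/98)

Let ε > 0. We want δ > 0 such that 0 < |t + 3| < δ implies |(3t^3 + t^2 - 6t + 6) + 48| < ε.
(3t^3 + t^2 - 6t + 6) + 48 = 3t^3 + t^2 - 6t + 54 = (t + 3)(3t^2 - 8t + 18).
So |(3t^3 + t^2 - 6t + 6) + 48| = |t + 3|·|3t^2 - 8t + 18|.
Assume first that |t + 3| < 1, so |t| < 4. Then |3t^2 - 8t + 18| ≤ 3·4^2 + 8·4 + 18 = 98.
Hence |(3t^3 + t^2 - 6t + 6) + 48| ≤ 98|t + 3| < ε provided |t + 3| < ε/98.
Take δ = min(1, ε/98). Then 0 < |t + 3| < δ gives both |t + 3| < 1 and |t + 3| < ε/98, so |(3t^3 + t^2 - 6t + 6) + 48| < ε.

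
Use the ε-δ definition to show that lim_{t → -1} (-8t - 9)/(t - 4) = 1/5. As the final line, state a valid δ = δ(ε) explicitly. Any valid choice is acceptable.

Let ε > 0 be given. We want δ > 0 with 0 < |t + 1| < δ ⇒ |(-8t - 9)/(t - 4) − (1/5)| < ε.
Combining over a common denominator, (-8t - 9)/(t - 4) − (1/5) = [(-8t - 9)·(-5) − (-1)·(t - 4)] / [(-5)·(t - 4)] = 41(t + 1) / ((-5)(t - 4)).
So |(-8t - 9)/(t - 4) − (1/5)| = 41|t + 1| / (5·|t − 4|).
Require δ ≤ 5/2, so |t − 4| ≥ |-5| − |t + 1| > 5 − 5/2 = 5/2.
Hence |(-8t - 9)/(t - 4) − (1/5)| < 41|t + 1|/(5·(5/2)) = (82/25)|t + 1|, which is < ε once |t + 1| < (25/82)ε.
Take δ = min(5/2, (25/82)ε). Then 0 < |t + 1| < δ forces both bounds, so |(-8t - 9)/(t - 4) − (1/5)| < ε.

δ = min(5/2, (25/82)ε)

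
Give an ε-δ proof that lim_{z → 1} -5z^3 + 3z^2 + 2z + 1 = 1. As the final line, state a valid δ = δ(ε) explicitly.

Suppose ε > 0. We want δ > 0 such that 0 < |z − 1| < δ implies |(-5z^3 + 3z^2 + 2z + 1) − 1| < ε.
(-5z^3 + 3z^2 + 2z + 1) − 1 = -5z^3 + 3z^2 + 2z = (z − 1)(-5z^2 - 2z).
So |(-5z^3 + 3z^2 + 2z + 1) − 1| = |z − 1|·|-5z^2 - 2z|.
Assume first that |z − 1| < 1, so |z| < 2. Then |-5z^2 - 2z| ≤ 5·2^2 + 2·2 = 24.
Hence |(-5z^3 + 3z^2 + 2z + 1) − 1| ≤ 24|z − 1| < ε provided |z − 1| < ε/24.
Choosing δ = min(1, ε/24) ensures both conditions, hence |(-5z^3 + 3z^2 + 2z + 1) − 1| < ε.

δ = min(1, ε/24)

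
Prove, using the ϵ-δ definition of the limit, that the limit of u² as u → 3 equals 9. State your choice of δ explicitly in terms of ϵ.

δ = min(1, ϵ/7)

Let ϵ > 0. We seek δ > 0 with 0 < |u − 3| < δ ⇒ |u² − 9| < ϵ.
Factor: u² − 9 = (u − 3)(u + 3), so |u² − 9| = |u − 3|·|u + 3|.
Impose δ ≤ 1 so that |u| < 4; then |u + 3| ≤ 7.
Hence |u² − 9| ≤ 7|u − 3|, which is < ϵ once |u − 3| < ϵ/7.
Take δ = min(1, ϵ/7). If 0 < |u − 3| < δ then both bounds hold and |u² − 9| ≤ 7|u − 3| < 7·(ϵ/7) = ϵ.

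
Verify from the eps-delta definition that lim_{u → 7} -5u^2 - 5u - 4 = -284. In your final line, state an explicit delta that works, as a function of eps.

Fix eps > 0. We want delta > 0 such that 0 < |u − 7| < delta implies |(-5u^2 - 5u - 4) + 284| < eps.
(-5u^2 - 5u - 4) + 284 = -5u^2 - 5u + 280 = (u − 7)(-5u - 40).
So |(-5u^2 - 5u - 4) + 284| = |u − 7|·|-5u - 40|.
Require delta ≤ 2. Then |u − 7| < 2 gives |u| < 9, and by the triangle inequality |-5u - 40| ≤ 5·9 + 40 = 85.
Hence |(-5u^2 - 5u - 4) + 284| ≤ 85|u − 7| < eps provided |u − 7| < eps/85.
Choosing delta = min(2, eps/85) ensures both conditions, hence |(-5u^2 - 5u - 4) + 284| < eps.

delta = min(2, eps/85)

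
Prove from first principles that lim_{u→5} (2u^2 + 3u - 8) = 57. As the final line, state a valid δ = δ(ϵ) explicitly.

δ = min(2, ϵ/27)

Fix ϵ > 0. We want δ > 0 such that 0 < |u − 5| < δ implies |(2u^2 + 3u - 8) − 57| < ϵ.
(2u^2 + 3u - 8) − 57 = 2u^2 + 3u - 65 = (u − 5)(2u + 13).
So |(2u^2 + 3u - 8) − 57| = |u − 5|·|2u + 13|.
Assume first that |u − 5| < 2, so |u| < 7. Then |2u + 13| ≤ 2·7 + 13 = 27.
Hence |(2u^2 + 3u - 8) − 57| ≤ 27|u − 5| < ϵ provided |u − 5| < ϵ/27.
Take δ = min(2, ϵ/27). Then 0 < |u − 5| < δ gives both |u − 5| < 2 and |u − 5| < ϵ/27, so |(2u^2 + 3u - 8) − 57| < ϵ.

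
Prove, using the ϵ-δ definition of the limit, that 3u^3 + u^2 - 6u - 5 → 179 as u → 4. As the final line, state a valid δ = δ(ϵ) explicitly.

δ = min(1, ϵ/186)

Let ϵ > 0 be given. We want δ > 0 such that 0 < |u − 4| < δ implies |(3u^3 + u^2 - 6u - 5) − 179| < ϵ.
(3u^3 + u^2 - 6u - 5) − 179 = 3u^3 + u^2 - 6u - 184 = (u − 4)(3u^2 + 13u + 46).
So |(3u^3 + u^2 - 6u - 5) − 179| = |u − 4|·|3u^2 + 13u + 46|.
Require δ ≤ 1. Then |u − 4| < 1 gives |u| < 5, and by the triangle inequality |3u^2 + 13u + 46| ≤ 3·5^2 + 13·5 + 46 = 186.
Hence |(3u^3 + u^2 - 6u - 5) − 179| ≤ 186|u − 4| < ϵ provided |u − 4| < ϵ/186.
Take δ = min(1, ϵ/186). Then 0 < |u − 4| < δ gives both |u − 4| < 1 and |u − 4| < ϵ/186, so |(3u^3 + u^2 - 6u - 5) − 179| < ϵ.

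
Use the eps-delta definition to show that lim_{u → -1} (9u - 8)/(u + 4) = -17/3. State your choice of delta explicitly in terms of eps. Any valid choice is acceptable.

delta = min(3/2, (9/88)eps)

Fix eps > 0. We want delta > 0 with 0 < |u + 1| < delta ⇒ |(9u - 8)/(u + 4) + 17/3| < eps.
Combining over a common denominator, (9u - 8)/(u + 4) + 17/3 = [(9u - 8)·3 − (-17)·(u + 4)] / [3·(u + 4)] = 44(u + 1) / (3(u + 4)).
So |(9u - 8)/(u + 4) + 17/3| = 44|u + 1| / (3·|u + 4|).
Restrict delta ≤ 3/2. Then |u + 1| < 3/2 gives |u + 4| = |(u + 1) + 3| ≥ 3 − 3/2 = 3/2.
Hence |(9u - 8)/(u + 4) + 17/3| < 44|u + 1|/(3·(3/2)) = (88/9)|u + 1|, which is < eps once |u + 1| < (9/88)eps.
Take delta = min(3/2, (9/88)eps). Then 0 < |u + 1| < delta forces both bounds, so |(9u - 8)/(u + 4) + 17/3| < eps.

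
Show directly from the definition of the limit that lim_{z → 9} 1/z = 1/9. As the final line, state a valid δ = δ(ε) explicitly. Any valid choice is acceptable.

Let ε > 0 be given. We seek δ > 0 such that 0 < |z − 9| < δ implies |1/z − (1/9)| < ε.
|1/z − (1/9)| = |9 − z|/(9·|z|) = |z − 9|/(9|z|).
Restrict δ ≤ 9/2. Then |z − 9| < 9/2 gives |z| > 9/2, so 9|z| > 81/2.
Then |1/z − (1/9)| < |z − 9|/(81/2), which is < ε when |z − 9| < (81/2)ε.
Take δ = min(9/2, (81/2)ε). Then 0 < |z − 9| < δ gives both |z − 9| < 9/2 and |z − 9| < (81/2)ε, so |1/z − (1/9)| < ε.

δ = min(9/2, (81/2)ε)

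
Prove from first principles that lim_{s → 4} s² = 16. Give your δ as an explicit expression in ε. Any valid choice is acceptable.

Suppose ε > 0. We seek δ > 0 with 0 < |s − 4| < δ ⇒ |s² − 16| < ε.
Factor: s² − 16 = (s − 4)(s + 4), so |s² − 16| = |s − 4|·|s + 4|.
Impose δ ≤ 1 so that |s| < 5; then |s + 4| ≤ 9.
Hence |s² − 16| ≤ 9|s − 4|, which is < ε once |s − 4| < ε/9.
Take δ = min(1, ε/9). If 0 < |s − 4| < δ then both bounds hold and |s² − 16| ≤ 9|s − 4| < 9·(ε/9) = ε.

δ = min(1, ε/9)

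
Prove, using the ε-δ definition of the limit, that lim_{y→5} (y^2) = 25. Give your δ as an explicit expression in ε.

δ = min(2, ε/12)

Fix ε > 0. We seek δ > 0 with 0 < |y − 5| < δ ⇒ |y^2 − 25| < ε.
Factor: y^2 − 25 = (y − 5)(y + 5), so |y^2 − 25| = |y − 5|·|y + 5|.
Impose δ ≤ 2 so that |y| < 7; then |y + 5| ≤ 12.
Hence |y^2 − 25| ≤ 12|y − 5|, which is < ε once |y − 5| < ε/12.
Take δ = min(2, ε/12). If 0 < |y − 5| < δ then both bounds hold and |y^2 − 25| ≤ 12|y − 5| < 12·(ε/12) = ε.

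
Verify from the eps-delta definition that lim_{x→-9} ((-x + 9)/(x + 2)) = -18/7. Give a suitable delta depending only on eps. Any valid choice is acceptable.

delta = min(7/2, (49/22)eps)

Fix eps > 0. We want delta > 0 with 0 < |x + 9| < delta ⇒ |(-x + 9)/(x + 2) + 18/7| < eps.
Combining over a common denominator, (-x + 9)/(x + 2) + 18/7 = [(-x + 9)·(-7) − 18·(x + 2)] / [(-7)·(x + 2)] = -11(x + 9) / ((-7)(x + 2)).
So |(-x + 9)/(x + 2) + 18/7| = 11|x + 9| / (7·|x + 2|).
Restrict delta ≤ 7/2. Then |x + 9| < 7/2 gives |x + 2| = |(x + 9) + (-7)| ≥ 7 − 7/2 = 7/2.
Hence |(-x + 9)/(x + 2) + 18/7| < 11|x + 9|/(7·(7/2)) = (22/49)|x + 9|, which is < eps once |x + 9| < (49/22)eps.
Take delta = min(7/2, (49/22)eps). Then 0 < |x + 9| < delta forces both bounds, so |(-x + 9)/(x + 2) + 18/7| < eps.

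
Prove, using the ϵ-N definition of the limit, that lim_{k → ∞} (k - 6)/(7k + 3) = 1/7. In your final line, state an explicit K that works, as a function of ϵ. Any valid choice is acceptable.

K = (45/49)/ϵ

Let ϵ > 0. For k ≥ 1, |(k - 6)/(7k + 3) − (1/7)| = |-45|/(7(7k + 3)) = 45/(7(7k + 3)).
Since 7k + 3 ≥ 7k for k ≥ 1, this is ≤ 45/(7·7k) = (45/49)/k.
So |(k - 6)/(7k + 3) − (1/7)| < ϵ whenever k > (45/49)/ϵ.
Take K = (45/49)/ϵ. If k > K then |(k - 6)/(7k + 3) − (1/7)| ≤ (45/49)/k < ϵ.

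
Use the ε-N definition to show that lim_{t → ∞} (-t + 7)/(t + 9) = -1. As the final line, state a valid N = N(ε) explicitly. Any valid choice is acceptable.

Fix ε > 0. We seek N > 0 such that t > N implies |(-t + 7)/(t + 9) + 1| < ε.
(-t + 7)/(t + 9) + 1 = ((-t + 7) − (-1)(t + 9)) / ((t + 9)) = 16/((t + 9)).
For t > 0 we have t + 9 > t, so |(-t + 7)/(t + 9) + 1| = 16/((t + 9)) < 16/(t) = 16/t.
Thus |(-t + 7)/(t + 9) + 1| < ε whenever t > 16/ε.
Take N = 16/ε. If t > N then |(-t + 7)/(t + 9) + 1| < 16/t < ε.

N = 16/ε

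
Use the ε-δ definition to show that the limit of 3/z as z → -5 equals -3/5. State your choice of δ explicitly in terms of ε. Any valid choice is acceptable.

Let ε > 0. We seek δ > 0 such that 0 < |z + 5| < δ implies |3/z + 3/5| < ε.
|3/z + 3/5| = 3·|-5 − z|/(5·|z|) = 3|z + 5|/(5|z|).
Require δ ≤ 5/2 so that |z| > 5 − 5/2 = 5/2, hence 5|z| > 25/2.
Then |3/z + 3/5| < 3|z + 5|/(25/2), which is < ε when |z + 5| < (25/6)ε.
Take δ = min(5/2, (25/6)ε). Then 0 < |z + 5| < δ gives both |z + 5| < 5/2 and |z + 5| < (25/6)ε, so |3/z + 3/5| < ε.

δ = min(5/2, (25/6)ε)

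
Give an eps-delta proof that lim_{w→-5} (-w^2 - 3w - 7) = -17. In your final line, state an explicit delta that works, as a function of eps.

delta = min(2, eps/9)

Suppose eps > 0. We want delta > 0 such that 0 < |w + 5| < delta implies |(-w^2 - 3w - 7) + 17| < eps.
(-w^2 - 3w - 7) + 17 = -w^2 - 3w + 10 = (w + 5)(-w + 2).
So |(-w^2 - 3w - 7) + 17| = |w + 5|·|-w + 2|.
Assume first that |w + 5| < 2, so |w| < 7. Then |-w + 2| ≤ 7 + 2 = 9.
Hence |(-w^2 - 3w - 7) + 17| ≤ 9|w + 5| < eps provided |w + 5| < eps/9.
Take delta = min(2, eps/9). Then 0 < |w + 5| < delta gives both |w + 5| < 2 and |w + 5| < eps/9, so |(-w^2 - 3w - 7) + 17| < eps.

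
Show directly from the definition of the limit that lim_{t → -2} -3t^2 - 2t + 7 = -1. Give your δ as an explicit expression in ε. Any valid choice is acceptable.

δ = min(2, ε/16)

Let ε > 0. We want δ > 0 such that 0 < |t + 2| < δ implies |(-3t^2 - 2t + 7) + 1| < ε.
(-3t^2 - 2t + 7) + 1 = -3t^2 - 2t + 8 = (t + 2)(-3t + 4).
So |(-3t^2 - 2t + 7) + 1| = |t + 2|·|-3t + 4|.
Require δ ≤ 2. Then |t + 2| < 2 gives |t| < 4, and by the triangle inequality |-3t + 4| ≤ 3·4 + 4 = 16.
Hence |(-3t^2 - 2t + 7) + 1| ≤ 16|t + 2| < ε provided |t + 2| < ε/16.
Take δ = min(2, ε/16). Then 0 < |t + 2| < δ gives both |t + 2| < 2 and |t + 2| < ε/16, so |(-3t^2 - 2t + 7) + 1| < ε.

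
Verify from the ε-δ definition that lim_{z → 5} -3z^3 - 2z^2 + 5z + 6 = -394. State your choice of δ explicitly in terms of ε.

Let ε > 0. We want δ > 0 such that 0 < |z − 5| < δ implies |(-3z^3 - 2z^2 + 5z + 6) + 394| < ε.
(-3z^3 - 2z^2 + 5z + 6) + 394 = -3z^3 - 2z^2 + 5z + 400 = (z − 5)(-3z^2 - 17z - 80).
So |(-3z^3 - 2z^2 + 5z + 6) + 394| = |z − 5|·|-3z^2 - 17z - 80|.
Assume first that |z − 5| < 2, so |z| < 7. Then |-3z^2 - 17z - 80| ≤ 3·7^2 + 17·7 + 80 = 346.
Hence |(-3z^3 - 2z^2 + 5z + 6) + 394| ≤ 346|z − 5| < ε provided |z − 5| < ε/346.
Take δ = min(2, ε/346). Then 0 < |z − 5| < δ gives both |z − 5| < 2 and |z − 5| < ε/346, so |(-3z^3 - 2z^2 + 5z + 6) + 394| < ε.

δ = min(2, ε/346)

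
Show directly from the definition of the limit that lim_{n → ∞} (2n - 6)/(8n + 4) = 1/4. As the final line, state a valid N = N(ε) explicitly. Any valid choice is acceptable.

N = (7/8)/ε

Let ε > 0. For n ≥ 1, |(2n - 6)/(8n + 4) − (1/4)| = |-56|/(8(8n + 4)) = 56/(8(8n + 4)).
Since 8n + 4 ≥ 8n for n ≥ 1, this is ≤ 56/(8·8n) = (7/8)/n.
So |(2n - 6)/(8n + 4) − (1/4)| < ε whenever n > (7/8)/ε.
Take N = (7/8)/ε. If n > N then |(2n - 6)/(8n + 4) − (1/4)| ≤ (7/8)/n < ε.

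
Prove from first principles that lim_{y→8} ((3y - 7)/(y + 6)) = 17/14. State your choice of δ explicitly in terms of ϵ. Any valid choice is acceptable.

δ = min(7, (98/25)ϵ)

Fix ϵ > 0. We want δ > 0 with 0 < |y − 8| < δ ⇒ |(3y - 7)/(y + 6) − (17/14)| < ϵ.
Combining over a common denominator, (3y - 7)/(y + 6) − (17/14) = [(3y - 7)·14 − 17·(y + 6)] / [14·(y + 6)] = 25(y − 8) / (14(y + 6)).
So |(3y - 7)/(y + 6) − (17/14)| = 25|y − 8| / (14·|y + 6|).
Restrict δ ≤ 7. Then |y − 8| < 7 gives |y + 6| = |(y − 8) + 14| ≥ 14 − 7 = 7.
Hence |(3y - 7)/(y + 6) − (17/14)| < 25|y − 8|/(14·7) = (25/98)|y − 8|, which is < ϵ once |y − 8| < (98/25)ϵ.
Take δ = min(7, (98/25)ϵ). Then 0 < |y − 8| < δ forces both bounds, so |(3y - 7)/(y + 6) − (17/14)| < ϵ.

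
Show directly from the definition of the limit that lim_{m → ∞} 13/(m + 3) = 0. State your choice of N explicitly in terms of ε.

Suppose ε > 0. For m ≥ 1, |13/(m + 3) − 0| = 13/(m + 3) ≤ 13/m.
We need 13/m < ε, i.e. m > 13/ε.
Take N = 13/ε. If m > N then |13/(m + 3)| ≤ 13/m < ε.

N = 13/ε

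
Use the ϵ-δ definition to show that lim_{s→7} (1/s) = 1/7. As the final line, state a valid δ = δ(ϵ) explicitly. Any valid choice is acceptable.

Fix ϵ > 0. We seek δ > 0 such that 0 < |s − 7| < δ implies |1/s − (1/7)| < ϵ.
|1/s − (1/7)| = |7 − s|/(7·|s|) = |s − 7|/(7|s|).
Require δ ≤ 7/2 so that |s| > 7 − 7/2 = 7/2, hence 7|s| > 49/2.
Then |1/s − (1/7)| < |s − 7|/(49/2), which is < ϵ when |s − 7| < (49/2)ϵ.
Take δ = min(7/2, (49/2)ϵ). Then 0 < |s − 7| < δ gives both |s − 7| < 7/2 and |s − 7| < (49/2)ϵ, so |1/s − (1/7)| < ϵ.

δ = min(7/2, (49/2)ϵ)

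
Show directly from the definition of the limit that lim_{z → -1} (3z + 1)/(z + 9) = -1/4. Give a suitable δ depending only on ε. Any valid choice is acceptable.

δ = min(4, (16/13)ε)

Suppose ε > 0. We want δ > 0 with 0 < |z + 1| < δ ⇒ |(3z + 1)/(z + 9) + 1/4| < ε.
Combining over a common denominator, (3z + 1)/(z + 9) + 1/4 = [(3z + 1)·8 − (-2)·(z + 9)] / [8·(z + 9)] = 26(z + 1) / (8(z + 9)).
So |(3z + 1)/(z + 9) + 1/4| = 26|z + 1| / (8·|z + 9|).
Restrict δ ≤ 4. Then |z + 1| < 4 gives |z + 9| = |(z + 1) + 8| ≥ 8 − 4 = 4.
Hence |(3z + 1)/(z + 9) + 1/4| < 26|z + 1|/(8·4) = (13/16)|z + 1|, which is < ε once |z + 1| < (16/13)ε.
Take δ = min(4, (16/13)ε). Then 0 < |z + 1| < δ forces both bounds, so |(3z + 1)/(z + 9) + 1/4| < ε.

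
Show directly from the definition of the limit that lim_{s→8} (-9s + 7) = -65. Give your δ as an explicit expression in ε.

δ = ε/9

Let ε > 0 be given. We need δ > 0 so that 0 < |s − 8| < δ implies |(-9s + 7) + 65| < ε.
Since (-9s + 7) + 65 = -9(s − 8), we have |(-9s + 7) + 65| = 9|s − 8|.
Thus it suffices that |s − 8| < ε/9.
Choosing δ = ε/9 gives |(-9s + 7) + 65| = 9|s − 8| < ε whenever |s − 8| < δ.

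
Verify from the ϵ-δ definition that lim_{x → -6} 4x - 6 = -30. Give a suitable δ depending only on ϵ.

Suppose ϵ > 0. We need δ > 0 so that 0 < |x + 6| < δ implies |(4x - 6) + 30| < ϵ.
Since (4x - 6) + 30 = 4(x + 6), we have |(4x - 6) + 30| = 4|x + 6|.
So 4|x + 6| < ϵ exactly when |x + 6| < ϵ/4.
Choosing δ = ϵ/4 gives |(4x - 6) + 30| = 4|x + 6| < ϵ whenever |x + 6| < δ.

δ = ϵ/4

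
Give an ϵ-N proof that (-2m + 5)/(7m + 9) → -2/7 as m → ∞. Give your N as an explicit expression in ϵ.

Let ϵ > 0. For m ≥ 1, |(-2m + 5)/(7m + 9) + 2/7| = |53|/(7(7m + 9)) = 53/(7(7m + 9)).
Since 7m + 9 ≥ 7m for m ≥ 1, this is ≤ 53/(7·7m) = (53/49)/m.
So |(-2m + 5)/(7m + 9) + 2/7| < ϵ whenever m > (53/49)/ϵ.
Take N = (53/49)/ϵ. If m > N then |(-2m + 5)/(7m + 9) + 2/7| ≤ (53/49)/m < ϵ.

N = (53/49)/ϵ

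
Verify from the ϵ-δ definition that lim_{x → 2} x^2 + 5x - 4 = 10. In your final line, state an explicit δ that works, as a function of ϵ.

Let ϵ > 0. We want δ > 0 such that 0 < |x − 2| < δ implies |(x^2 + 5x - 4) − 10| < ϵ.
(x^2 + 5x - 4) − 10 = x^2 + 5x - 14 = (x − 2)(x + 7).
So |(x^2 + 5x - 4) − 10| = |x − 2|·|x + 7|.
Assume first that |x − 2| < 2, so |x| < 4. Then |x + 7| ≤ 4 + 7 = 11.
Hence |(x^2 + 5x - 4) − 10| ≤ 11|x − 2| < ϵ provided |x − 2| < ϵ/11.
Take δ = min(2, ϵ/11). Then 0 < |x − 2| < δ gives both |x − 2| < 2 and |x − 2| < ϵ/11, so |(x^2 + 5x - 4) − 10| < ϵ.

δ = min(2, ϵ/11)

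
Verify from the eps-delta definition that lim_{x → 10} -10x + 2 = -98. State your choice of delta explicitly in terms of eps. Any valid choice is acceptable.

Fix eps > 0. We need delta > 0 so that 0 < |x − 10| < delta implies |(-10x + 2) + 98| < eps.
|(-10x + 2) + 98| = |-10x + 100| = 10|x − 10|.
Thus it suffices that |x − 10| < eps/10.
Take delta = eps/10. If 0 < |x − 10| < delta then |(-10x + 2) + 98| = 10|x − 10| < 10·(eps/10) = eps.

delta = eps/10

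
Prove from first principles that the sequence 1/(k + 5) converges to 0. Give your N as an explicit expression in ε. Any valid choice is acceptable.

Suppose ε > 0. For k ≥ 1, |1/(k + 5) − 0| = 1/(k + 5) ≤ 1/k.
We need 1/k < ε, i.e. k > 1/ε.
Take N = 1/ε. If k > N then |1/(k + 5)| ≤ 1/k < ε.

N = 1/ε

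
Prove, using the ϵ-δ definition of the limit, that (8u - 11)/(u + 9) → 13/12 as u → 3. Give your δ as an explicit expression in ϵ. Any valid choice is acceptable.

δ = min(6, (72/83)ϵ)

Let ϵ > 0 be given. We want δ > 0 with 0 < |u − 3| < δ ⇒ |(8u - 11)/(u + 9) − (13/12)| < ϵ.
Combining over a common denominator, (8u - 11)/(u + 9) − (13/12) = [(8u - 11)·12 − 13·(u + 9)] / [12·(u + 9)] = 83(u − 3) / (12(u + 9)).
So |(8u - 11)/(u + 9) − (13/12)| = 83|u − 3| / (12·|u + 9|).
Require δ ≤ 6, so |u + 9| ≥ |12| − |u − 3| > 12 − 6 = 6.
Hence |(8u - 11)/(u + 9) − (13/12)| < 83|u − 3|/(12·6) = (83/72)|u − 3|, which is < ϵ once |u − 3| < (72/83)ϵ.
Take δ = min(6, (72/83)ϵ). Then 0 < |u − 3| < δ forces both bounds, so |(8u - 11)/(u + 9) − (13/12)| < ϵ.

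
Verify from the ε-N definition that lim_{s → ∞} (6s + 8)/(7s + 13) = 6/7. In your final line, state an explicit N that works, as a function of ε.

Let ε > 0. We seek N > 0 such that s > N implies |(6s + 8)/(7s + 13) − (6/7)| < ε.
(6s + 8)/(7s + 13) − (6/7) = (7(6s + 8) − 6(7s + 13)) / (7(7s + 13)) = -22/(7(7s + 13)).
For s > 0 we have 7s + 13 > 7s, so |(6s + 8)/(7s + 13) − (6/7)| = 22/(7(7s + 13)) < 22/(7·7s) = (22/49)/s.
Thus |(6s + 8)/(7s + 13) − (6/7)| < ε whenever s > (22/49)/ε.
Take N = (22/49)/ε. If s > N then |(6s + 8)/(7s + 13) − (6/7)| < (22/49)/s < ε.

N = (22/49)/ε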